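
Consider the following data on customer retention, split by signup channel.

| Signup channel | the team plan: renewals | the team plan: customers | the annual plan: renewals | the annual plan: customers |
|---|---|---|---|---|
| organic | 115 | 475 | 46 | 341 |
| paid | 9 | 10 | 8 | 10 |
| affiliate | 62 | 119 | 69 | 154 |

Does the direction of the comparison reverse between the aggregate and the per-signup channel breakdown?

Organic: the team plan 115/475 = 24.2%, the annual plan 46/341 = 13.5% → the team plan
Paid: the team plan 9/10 = 90.0%, the annual plan 8/10 = 80.0% → the team plan
Affiliate: the team plan 62/119 = 52.1%, the annual plan 69/154 = 44.8% → the team plan
Overall: the team plan 186/604 = 30.8%, the annual plan 123/505 = 24.4% → the team plan
The team plan wins overall and in every signup group — no reversal.

No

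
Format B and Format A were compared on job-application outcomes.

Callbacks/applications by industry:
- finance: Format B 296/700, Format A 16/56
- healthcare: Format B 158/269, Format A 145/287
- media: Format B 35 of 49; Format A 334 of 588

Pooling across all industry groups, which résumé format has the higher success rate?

Format A

Finance: Format B 296/700 = 42.3%, Format A 16/56 = 28.6% → Format B
Healthcare: Format B 158/269 = 58.7%, Format A 145/287 = 50.5% → Format B
Media: Format B 35/49 = 71.4%, Format A 334/588 = 56.8% → Format B
Overall: Format B 489/1018 = 48.0%, Format A 495/931 = 53.2% → Format A
(Format B wins every industry group but Format A wins overall — Format B's applications skew toward the low-rate finance group.)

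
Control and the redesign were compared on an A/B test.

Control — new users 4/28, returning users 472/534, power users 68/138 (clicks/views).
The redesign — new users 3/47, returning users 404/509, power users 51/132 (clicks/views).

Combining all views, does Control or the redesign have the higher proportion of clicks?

New users: Control 4/28 = 14.3%, the redesign 3/47 = 6.4% → Control
Returning users: Control 472/534 = 88.4%, the redesign 404/509 = 79.4% → Control
Power users: Control 68/138 = 49.3%, the redesign 51/132 = 38.6% → Control
Overall: Control 544/700 = 77.7%, the redesign 458/688 = 66.6% → Control

Control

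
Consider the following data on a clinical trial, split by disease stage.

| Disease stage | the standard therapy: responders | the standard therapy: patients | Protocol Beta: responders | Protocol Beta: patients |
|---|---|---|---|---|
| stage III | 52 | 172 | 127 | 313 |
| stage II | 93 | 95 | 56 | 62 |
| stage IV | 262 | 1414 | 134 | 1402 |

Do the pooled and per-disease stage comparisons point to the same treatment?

Stage III: the standard therapy 52/172 = 30.2%, Protocol Beta 127/313 = 40.6% → Protocol Beta
Stage II: the standard therapy 93/95 = 97.9%, Protocol Beta 56/62 = 90.3% → the standard therapy
Stage IV: the standard therapy 262/1414 = 18.5%, Protocol Beta 134/1402 = 9.6% → the standard therapy
Overall: the standard therapy 407/1681 = 24.2%, Protocol Beta 317/1777 = 17.8% → the standard therapy
Neither sweeps: the standard therapy wins 2 of 3 groups, Protocol Beta wins 1. The standard therapy wins overall but not every group — no Simpson reversal.

No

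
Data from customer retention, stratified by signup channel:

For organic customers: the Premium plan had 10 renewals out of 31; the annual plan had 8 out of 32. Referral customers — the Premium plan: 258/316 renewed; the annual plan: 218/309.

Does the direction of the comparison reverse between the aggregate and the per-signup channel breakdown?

Organic: the Premium plan 10/31 = 32.3%, the annual plan 8/32 = 25.0% → the Premium plan
Referral: the Premium plan 258/316 = 81.6%, the annual plan 218/309 = 70.6% → the Premium plan
Overall: the Premium plan 268/347 = 77.2%, the annual plan 226/341 = 66.3% → the Premium plan
The Premium plan wins overall and in every signup group — no reversal.

No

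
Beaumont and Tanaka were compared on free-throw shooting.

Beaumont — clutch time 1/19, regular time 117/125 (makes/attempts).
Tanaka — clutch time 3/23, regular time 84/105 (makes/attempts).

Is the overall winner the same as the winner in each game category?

Clutch time: Beaumont 1/19 = 5.3%, Tanaka 3/23 = 13.0% → Tanaka
Regular time: Beaumont 117/125 = 93.6%, Tanaka 84/105 = 80.0% → Beaumont
Overall: Beaumont 118/144 = 81.9%, Tanaka 87/128 = 68.0% → Beaumont
Neither sweeps: Beaumont wins 1 of 2 groups, Tanaka wins 1. Beaumont wins overall but not every group — no Simpson reversal.

No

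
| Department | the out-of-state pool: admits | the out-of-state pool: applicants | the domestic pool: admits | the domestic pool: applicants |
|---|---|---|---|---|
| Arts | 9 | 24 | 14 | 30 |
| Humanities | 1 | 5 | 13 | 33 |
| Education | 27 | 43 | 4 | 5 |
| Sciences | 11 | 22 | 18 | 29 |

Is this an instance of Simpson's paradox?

Yes

Arts: the out-of-state pool 9/24 = 37.5%, the domestic pool 14/30 = 46.7% → the domestic pool
Humanities: the out-of-state pool 1/5 = 20.0%, the domestic pool 13/33 = 39.4% → the domestic pool
Education: the out-of-state pool 27/43 = 62.8%, the domestic pool 4/5 = 80.0% → the domestic pool
Sciences: the out-of-state pool 11/22 = 50.0%, the domestic pool 18/29 = 62.1% → the domestic pool
Overall: the out-of-state pool 48/94 = 51.1%, the domestic pool 49/97 = 50.5% → the out-of-state pool
The domestic pool wins each department group but the out-of-state pool wins overall — the comparison reverses. The domestic pool's applicants skew toward Humanities, which has a lower base rate.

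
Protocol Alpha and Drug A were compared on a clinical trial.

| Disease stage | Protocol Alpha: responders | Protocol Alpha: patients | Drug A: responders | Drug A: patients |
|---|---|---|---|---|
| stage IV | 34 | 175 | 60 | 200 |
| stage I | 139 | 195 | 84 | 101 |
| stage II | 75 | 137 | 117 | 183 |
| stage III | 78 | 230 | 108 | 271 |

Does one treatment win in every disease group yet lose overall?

No

Stage IV: Protocol Alpha 34/175 = 19.4%, Drug A 60/200 = 30.0% → Drug A
Stage I: Protocol Alpha 139/195 = 71.3%, Drug A 84/101 = 83.2% → Drug A
Stage II: Protocol Alpha 75/137 = 54.7%, Drug A 117/183 = 63.9% → Drug A
Stage III: Protocol Alpha 78/230 = 33.9%, Drug A 108/271 = 39.9% → Drug A
Overall: Protocol Alpha 326/737 = 44.2%, Drug A 369/755 = 48.9% → Drug A
Drug A wins overall and in every disease group — no reversal.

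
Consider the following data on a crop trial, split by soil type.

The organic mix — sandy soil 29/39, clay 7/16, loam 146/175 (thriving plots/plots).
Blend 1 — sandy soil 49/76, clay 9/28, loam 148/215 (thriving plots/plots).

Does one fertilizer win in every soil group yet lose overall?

No

Sandy soil: the organic mix 29/39 = 74.4%, Blend 1 49/76 = 64.5% → the organic mix
Clay: the organic mix 7/16 = 43.8%, Blend 1 9/28 = 32.1% → the organic mix
Loam: the organic mix 146/175 = 83.4%, Blend 1 148/215 = 68.8% → the organic mix
Overall: the organic mix 182/230 = 79.1%, Blend 1 206/319 = 64.6% → the organic mix
The organic mix wins overall and in every soil group — no reversal.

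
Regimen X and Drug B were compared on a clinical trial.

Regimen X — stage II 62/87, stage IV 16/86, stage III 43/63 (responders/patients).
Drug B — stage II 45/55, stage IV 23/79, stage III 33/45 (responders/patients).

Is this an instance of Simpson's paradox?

Stage II: Regimen X 62/87 = 71.3%, Drug B 45/55 = 81.8% → Drug B
Stage IV: Regimen X 16/86 = 18.6%, Drug B 23/79 = 29.1% → Drug B
Stage III: Regimen X 43/63 = 68.3%, Drug B 33/45 = 73.3% → Drug B
Overall: Regimen X 121/236 = 51.3%, Drug B 101/179 = 56.4% → Drug B
Drug B wins overall and in every disease group — no reversal.

No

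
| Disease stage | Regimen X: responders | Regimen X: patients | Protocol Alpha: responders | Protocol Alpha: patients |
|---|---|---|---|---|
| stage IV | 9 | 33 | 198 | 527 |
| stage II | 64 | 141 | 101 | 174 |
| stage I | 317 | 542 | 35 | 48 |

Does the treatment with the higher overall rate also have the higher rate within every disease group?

Stage IV: Regimen X 9/33 = 27.3%, Protocol Alpha 198/527 = 37.6% → Protocol Alpha
Stage II: Regimen X 64/141 = 45.4%, Protocol Alpha 101/174 = 58.0% → Protocol Alpha
Stage I: Regimen X 317/542 = 58.5%, Protocol Alpha 35/48 = 72.9% → Protocol Alpha
Overall: Regimen X 390/716 = 54.5%, Protocol Alpha 334/749 = 44.6% → Regimen X
Protocol Alpha wins each disease group but Regimen X wins overall — the comparison reverses. Protocol Alpha's patients skew toward stage IV, which has a lower base rate.

No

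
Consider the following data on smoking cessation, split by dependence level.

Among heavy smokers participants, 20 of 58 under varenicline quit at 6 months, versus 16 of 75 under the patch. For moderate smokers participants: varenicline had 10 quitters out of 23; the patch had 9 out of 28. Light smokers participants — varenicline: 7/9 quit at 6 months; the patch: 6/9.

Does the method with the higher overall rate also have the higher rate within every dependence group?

Yes

Heavy smokers: varenicline 20/58 = 34.5%, the patch 16/75 = 21.3% → varenicline
Moderate smokers: varenicline 10/23 = 43.5%, the patch 9/28 = 32.1% → varenicline
Light smokers: varenicline 7/9 = 77.8%, the patch 6/9 = 66.7% → varenicline
Overall: varenicline 37/90 = 41.1%, the patch 31/112 = 27.7% → varenicline
Varenicline wins overall and in every dependence group — no reversal.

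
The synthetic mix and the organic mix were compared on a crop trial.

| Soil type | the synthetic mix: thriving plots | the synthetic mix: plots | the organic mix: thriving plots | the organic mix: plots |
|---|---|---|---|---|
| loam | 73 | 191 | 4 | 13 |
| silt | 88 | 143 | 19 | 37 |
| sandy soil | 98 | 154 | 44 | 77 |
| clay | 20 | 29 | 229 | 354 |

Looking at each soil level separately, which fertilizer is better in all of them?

Loam: the synthetic mix 73/191 = 38.2%, the organic mix 4/13 = 30.8% → the synthetic mix
Silt: the synthetic mix 88/143 = 61.5%, the organic mix 19/37 = 51.4% → the synthetic mix
Sandy soil: the synthetic mix 98/154 = 63.6%, the organic mix 44/77 = 57.1% → the synthetic mix
Clay: the synthetic mix 20/29 = 69.0%, the organic mix 229/354 = 64.7% → the synthetic mix
The synthetic mix has the higher rate in all 4 groups.

the synthetic mix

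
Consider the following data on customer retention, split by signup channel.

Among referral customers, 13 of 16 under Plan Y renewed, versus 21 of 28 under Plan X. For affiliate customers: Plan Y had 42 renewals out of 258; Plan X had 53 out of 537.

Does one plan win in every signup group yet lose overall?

No

Referral: Plan Y 13/16 = 81.2%, Plan X 21/28 = 75.0% → Plan Y
Affiliate: Plan Y 42/258 = 16.3%, Plan X 53/537 = 9.9% → Plan Y
Overall: Plan Y 55/274 = 20.1%, Plan X 74/565 = 13.1% → Plan Y
Plan Y wins overall and in every signup group — no reversal.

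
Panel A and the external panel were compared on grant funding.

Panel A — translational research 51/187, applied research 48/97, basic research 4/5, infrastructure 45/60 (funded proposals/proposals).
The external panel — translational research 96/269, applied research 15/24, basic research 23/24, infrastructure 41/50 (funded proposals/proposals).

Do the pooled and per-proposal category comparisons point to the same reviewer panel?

Yes

Translational research: Panel A 51/187 = 27.3%, the external panel 96/269 = 35.7% → the external panel
Applied research: Panel A 48/97 = 49.5%, the external panel 15/24 = 62.5% → the external panel
Basic research: Panel A 4/5 = 80.0%, the external panel 23/24 = 95.8% → the external panel
Infrastructure: Panel A 45/60 = 75.0%, the external panel 41/50 = 82.0% → the external panel
Overall: Panel A 148/349 = 42.4%, the external panel 175/367 = 47.7% → the external panel
The external panel wins overall and in every proposal group — no reversal.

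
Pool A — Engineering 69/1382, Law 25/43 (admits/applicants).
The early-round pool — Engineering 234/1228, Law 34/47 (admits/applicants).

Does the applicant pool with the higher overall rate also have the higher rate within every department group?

Engineering: Pool A 69/1382 = 5.0%, the early-round pool 234/1228 = 19.1% → the early-round pool
Law: Pool A 25/43 = 58.1%, the early-round pool 34/47 = 72.3% → the early-round pool
Overall: Pool A 94/1425 = 6.6%, the early-round pool 268/1275 = 21.0% → the early-round pool
The early-round pool wins overall and in every department group — no reversal.

Yes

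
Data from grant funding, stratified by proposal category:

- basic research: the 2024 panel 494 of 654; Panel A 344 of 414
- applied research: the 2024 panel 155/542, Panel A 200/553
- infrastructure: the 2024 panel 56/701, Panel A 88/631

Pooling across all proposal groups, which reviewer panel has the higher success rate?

Basic research: the 2024 panel 494/654 = 75.5%, Panel A 344/414 = 83.1% → Panel A
Applied research: the 2024 panel 155/542 = 28.6%, Panel A 200/553 = 36.2% → Panel A
Infrastructure: the 2024 panel 56/701 = 8.0%, Panel A 88/631 = 13.9% → Panel A
Overall: the 2024 panel 705/1897 = 37.2%, Panel A 632/1598 = 39.5% → Panel A

Panel A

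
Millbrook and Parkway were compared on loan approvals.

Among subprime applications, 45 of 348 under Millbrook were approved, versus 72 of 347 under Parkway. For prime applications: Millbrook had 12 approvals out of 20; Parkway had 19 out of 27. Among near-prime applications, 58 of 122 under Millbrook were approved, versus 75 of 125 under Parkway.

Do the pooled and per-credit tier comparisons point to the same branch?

Subprime: Millbrook 45/348 = 12.9%, Parkway 72/347 = 20.7% → Parkway
Prime: Millbrook 12/20 = 60.0%, Parkway 19/27 = 70.4% → Parkway
Near-prime: Millbrook 58/122 = 47.5%, Parkway 75/125 = 60.0% → Parkway
Overall: Millbrook 115/490 = 23.5%, Parkway 166/499 = 33.3% → Parkway
Parkway wins overall and in every credit group — no reversal.

Yes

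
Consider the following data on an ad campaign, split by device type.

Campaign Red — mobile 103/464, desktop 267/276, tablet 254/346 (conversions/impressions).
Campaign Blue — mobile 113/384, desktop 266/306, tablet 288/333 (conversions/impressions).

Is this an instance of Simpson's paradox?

No

Mobile: Campaign Red 103/464 = 22.2%, Campaign Blue 113/384 = 29.4% → Campaign Blue
Desktop: Campaign Red 267/276 = 96.7%, Campaign Blue 266/306 = 86.9% → Campaign Red
Tablet: Campaign Red 254/346 = 73.4%, Campaign Blue 288/333 = 86.5% → Campaign Blue
Overall: Campaign Red 624/1086 = 57.5%, Campaign Blue 667/1023 = 65.2% → Campaign Blue
Neither sweeps: Campaign Red wins 1 of 3 groups, Campaign Blue wins 2. Campaign Blue wins overall but not every group — no Simpson reversal.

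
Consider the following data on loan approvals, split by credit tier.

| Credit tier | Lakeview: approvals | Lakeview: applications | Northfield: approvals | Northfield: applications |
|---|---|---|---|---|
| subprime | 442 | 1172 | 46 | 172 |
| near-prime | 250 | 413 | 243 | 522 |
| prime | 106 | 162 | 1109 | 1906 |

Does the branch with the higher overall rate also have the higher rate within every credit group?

Subprime: Lakeview 442/1172 = 37.7%, Northfield 46/172 = 26.7% → Lakeview
Near-prime: Lakeview 250/413 = 60.5%, Northfield 243/522 = 46.6% → Lakeview
Prime: Lakeview 106/162 = 65.4%, Northfield 1109/1906 = 58.2% → Lakeview
Overall: Lakeview 798/1747 = 45.7%, Northfield 1398/2600 = 53.8% → Northfield
Lakeview wins each credit group but Northfield wins overall — the comparison reverses. Lakeview's applications skew toward subprime, which has a lower base rate.

No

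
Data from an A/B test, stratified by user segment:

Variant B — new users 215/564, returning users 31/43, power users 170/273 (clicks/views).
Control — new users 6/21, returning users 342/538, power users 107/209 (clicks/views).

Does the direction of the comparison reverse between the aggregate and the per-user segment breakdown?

New users: Variant B 215/564 = 38.1%, Control 6/21 = 28.6% → Variant B
Returning users: Variant B 31/43 = 72.1%, Control 342/538 = 63.6% → Variant B
Power users: Variant B 170/273 = 62.3%, Control 107/209 = 51.2% → Variant B
Overall: Variant B 416/880 = 47.3%, Control 455/768 = 59.2% → Control
Variant B wins each user group but Control wins overall — the comparison reverses. Variant B's views skew toward new users, which has a lower base rate.

Yes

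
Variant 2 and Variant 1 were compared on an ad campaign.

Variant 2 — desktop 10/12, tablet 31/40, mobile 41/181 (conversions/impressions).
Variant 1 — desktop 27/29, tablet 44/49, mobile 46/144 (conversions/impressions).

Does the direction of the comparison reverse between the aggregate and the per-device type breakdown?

Desktop: Variant 2 10/12 = 83.3%, Variant 1 27/29 = 93.1% → Variant 1
Tablet: Variant 2 31/40 = 77.5%, Variant 1 44/49 = 89.8% → Variant 1
Mobile: Variant 2 41/181 = 22.7%, Variant 1 46/144 = 31.9% → Variant 1
Overall: Variant 2 82/233 = 35.2%, Variant 1 117/222 = 52.7% → Variant 1
Variant 1 wins overall and in every device group — no reversal.

No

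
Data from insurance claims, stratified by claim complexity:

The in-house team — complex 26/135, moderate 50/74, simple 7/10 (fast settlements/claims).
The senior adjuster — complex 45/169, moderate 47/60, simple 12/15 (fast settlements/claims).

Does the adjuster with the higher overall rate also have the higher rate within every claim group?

Yes

Complex: the in-house team 26/135 = 19.3%, the senior adjuster 45/169 = 26.6% → the senior adjuster
Moderate: the in-house team 50/74 = 67.6%, the senior adjuster 47/60 = 78.3% → the senior adjuster
Simple: the in-house team 7/10 = 70.0%, the senior adjuster 12/15 = 80.0% → the senior adjuster
Overall: the in-house team 83/219 = 37.9%, the senior adjuster 104/244 = 42.6% → the senior adjuster
The senior adjuster wins overall and in every claim group — no reversal.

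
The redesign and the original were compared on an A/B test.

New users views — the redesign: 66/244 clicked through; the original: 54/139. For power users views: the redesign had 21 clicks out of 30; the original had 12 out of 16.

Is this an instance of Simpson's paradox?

New users: the redesign 66/244 = 27.0%, the original 54/139 = 38.8% → the original
Power users: the redesign 21/30 = 70.0%, the original 12/16 = 75.0% → the original
Overall: the redesign 87/274 = 31.8%, the original 66/155 = 42.6% → the original
The original wins overall and in every user group — no reversal.

No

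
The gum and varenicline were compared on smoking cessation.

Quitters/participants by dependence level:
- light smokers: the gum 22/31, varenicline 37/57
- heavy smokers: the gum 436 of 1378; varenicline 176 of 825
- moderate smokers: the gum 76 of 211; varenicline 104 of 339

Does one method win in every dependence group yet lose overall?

Light smokers: the gum 22/31 = 71.0%, varenicline 37/57 = 64.9% → the gum
Heavy smokers: the gum 436/1378 = 31.6%, varenicline 176/825 = 21.3% → the gum
Moderate smokers: the gum 76/211 = 36.0%, varenicline 104/339 = 30.7% → the gum
Overall: the gum 534/1620 = 33.0%, varenicline 317/1221 = 26.0% → the gum
The gum wins overall and in every dependence group — no reversal.

No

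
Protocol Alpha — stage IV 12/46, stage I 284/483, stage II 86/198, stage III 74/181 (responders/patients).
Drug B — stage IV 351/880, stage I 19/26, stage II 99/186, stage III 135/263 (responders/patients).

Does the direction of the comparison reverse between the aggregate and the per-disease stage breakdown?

Stage IV: Protocol Alpha 12/46 = 26.1%, Drug B 351/880 = 39.9% → Drug B
Stage I: Protocol Alpha 284/483 = 58.8%, Drug B 19/26 = 73.1% → Drug B
Stage II: Protocol Alpha 86/198 = 43.4%, Drug B 99/186 = 53.2% → Drug B
Stage III: Protocol Alpha 74/181 = 40.9%, Drug B 135/263 = 51.3% → Drug B
Overall: Protocol Alpha 456/908 = 50.2%, Drug B 604/1355 = 44.6% → Protocol Alpha
Drug B wins each disease group but Protocol Alpha wins overall — the comparison reverses. Drug B's patients skew toward stage IV, which has a lower base rate.

Yes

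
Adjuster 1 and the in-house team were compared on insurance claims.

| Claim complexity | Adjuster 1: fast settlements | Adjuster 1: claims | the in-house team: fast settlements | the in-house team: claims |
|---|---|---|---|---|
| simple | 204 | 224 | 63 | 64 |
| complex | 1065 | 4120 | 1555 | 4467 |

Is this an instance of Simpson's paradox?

No

Simple: Adjuster 1 204/224 = 91.1%, the in-house team 63/64 = 98.4% → the in-house team
Complex: Adjuster 1 1065/4120 = 25.8%, the in-house team 1555/4467 = 34.8% → the in-house team
Overall: Adjuster 1 1269/4344 = 29.2%, the in-house team 1618/4531 = 35.7% → the in-house team
The in-house team wins overall and in every claim group — no reversal.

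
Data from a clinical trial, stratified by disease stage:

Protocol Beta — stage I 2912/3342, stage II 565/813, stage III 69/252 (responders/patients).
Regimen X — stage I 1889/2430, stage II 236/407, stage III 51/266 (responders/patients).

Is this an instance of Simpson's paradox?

Stage I: Protocol Beta 2912/3342 = 87.1%, Regimen X 1889/2430 = 77.7% → Protocol Beta
Stage II: Protocol Beta 565/813 = 69.5%, Regimen X 236/407 = 58.0% → Protocol Beta
Stage III: Protocol Beta 69/252 = 27.4%, Regimen X 51/266 = 19.2% → Protocol Beta
Overall: Protocol Beta 3546/4407 = 80.5%, Regimen X 2176/3103 = 70.1% → Protocol Beta
Protocol Beta wins overall and in every disease group — no reversal.

No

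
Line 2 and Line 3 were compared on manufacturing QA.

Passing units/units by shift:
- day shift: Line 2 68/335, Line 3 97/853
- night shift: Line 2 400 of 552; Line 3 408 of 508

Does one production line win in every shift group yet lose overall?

No

Day shift: Line 2 68/335 = 20.3%, Line 3 97/853 = 11.4% → Line 2
Night shift: Line 2 400/552 = 72.5%, Line 3 408/508 = 80.3% → Line 3
Overall: Line 2 468/887 = 52.8%, Line 3 505/1361 = 37.1% → Line 2
Neither sweeps: Line 2 wins 1 of 2 groups, Line 3 wins 1. Line 2 wins overall but not every group — no Simpson reversal.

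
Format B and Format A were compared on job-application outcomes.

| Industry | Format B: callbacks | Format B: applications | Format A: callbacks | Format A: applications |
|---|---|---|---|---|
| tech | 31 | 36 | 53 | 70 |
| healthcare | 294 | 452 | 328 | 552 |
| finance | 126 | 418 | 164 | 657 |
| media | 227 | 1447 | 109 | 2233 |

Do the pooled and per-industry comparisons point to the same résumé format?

Yes

Tech: Format B 31/36 = 86.1%, Format A 53/70 = 75.7% → Format B
Healthcare: Format B 294/452 = 65.0%, Format A 328/552 = 59.4% → Format B
Finance: Format B 126/418 = 30.1%, Format A 164/657 = 25.0% → Format B
Media: Format B 227/1447 = 15.7%, Format A 109/2233 = 4.9% → Format B
Overall: Format B 678/2353 = 28.8%, Format A 654/3512 = 18.6% → Format B
Format B wins overall and in every industry group — no reversal.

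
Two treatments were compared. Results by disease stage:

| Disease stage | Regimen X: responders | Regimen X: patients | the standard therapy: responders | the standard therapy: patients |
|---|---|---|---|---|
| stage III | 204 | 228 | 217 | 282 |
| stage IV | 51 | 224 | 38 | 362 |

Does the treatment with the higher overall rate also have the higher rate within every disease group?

Yes

Stage III: Regimen X 204/228 = 89.5%, the standard therapy 217/282 = 77.0% → Regimen X
Stage IV: Regimen X 51/224 = 22.8%, the standard therapy 38/362 = 10.5% → Regimen X
Overall: Regimen X 255/452 = 56.4%, the standard therapy 255/644 = 39.6% → Regimen X
Regimen X wins overall and in every disease group — no reversal.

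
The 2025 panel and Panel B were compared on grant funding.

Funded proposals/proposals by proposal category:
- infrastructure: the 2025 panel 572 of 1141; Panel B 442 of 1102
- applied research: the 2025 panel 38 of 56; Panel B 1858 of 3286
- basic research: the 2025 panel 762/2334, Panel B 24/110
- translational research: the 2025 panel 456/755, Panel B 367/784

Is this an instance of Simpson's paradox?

Yes

Infrastructure: the 2025 panel 572/1141 = 50.1%, Panel B 442/1102 = 40.1% → the 2025 panel
Applied research: the 2025 panel 38/56 = 67.9%, Panel B 1858/3286 = 56.5% → the 2025 panel
Basic research: the 2025 panel 762/2334 = 32.6%, Panel B 24/110 = 21.8% → the 2025 panel
Translational research: the 2025 panel 456/755 = 60.4%, Panel B 367/784 = 46.8% → the 2025 panel
Overall: the 2025 panel 1828/4286 = 42.7%, Panel B 2691/5282 = 50.9% → Panel B
The 2025 panel wins each proposal group but Panel B wins overall — the comparison reverses. The 2025 panel's proposals skew toward basic research, which has a lower base rate.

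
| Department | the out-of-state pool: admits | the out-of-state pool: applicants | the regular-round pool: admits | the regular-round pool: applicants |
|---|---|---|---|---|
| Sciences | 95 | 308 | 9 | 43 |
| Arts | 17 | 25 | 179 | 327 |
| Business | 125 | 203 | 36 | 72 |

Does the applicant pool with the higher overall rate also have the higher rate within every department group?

Sciences: the out-of-state pool 95/308 = 30.8%, the regular-round pool 9/43 = 20.9% → the out-of-state pool
Arts: the out-of-state pool 17/25 = 68.0%, the regular-round pool 179/327 = 54.7% → the out-of-state pool
Business: the out-of-state pool 125/203 = 61.6%, the regular-round pool 36/72 = 50.0% → the out-of-state pool
Overall: the out-of-state pool 237/536 = 44.2%, the regular-round pool 224/442 = 50.7% → the regular-round pool
The out-of-state pool wins each department group but the regular-round pool wins overall — the comparison reverses. The out-of-state pool's applicants skew toward Sciences, which has a lower base rate.

No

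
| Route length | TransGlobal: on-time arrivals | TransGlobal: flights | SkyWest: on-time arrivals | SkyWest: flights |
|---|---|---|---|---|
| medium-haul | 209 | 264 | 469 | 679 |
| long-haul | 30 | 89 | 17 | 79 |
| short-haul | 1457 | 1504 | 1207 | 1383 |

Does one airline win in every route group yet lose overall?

No

Medium-haul: TransGlobal 209/264 = 79.2%, SkyWest 469/679 = 69.1% → TransGlobal
Long-haul: TransGlobal 30/89 = 33.7%, SkyWest 17/79 = 21.5% → TransGlobal
Short-haul: TransGlobal 1457/1504 = 96.9%, SkyWest 1207/1383 = 87.3% → TransGlobal
Overall: TransGlobal 1696/1857 = 91.3%, SkyWest 1693/2141 = 79.1% → TransGlobal
TransGlobal wins overall and in every route group — no reversal.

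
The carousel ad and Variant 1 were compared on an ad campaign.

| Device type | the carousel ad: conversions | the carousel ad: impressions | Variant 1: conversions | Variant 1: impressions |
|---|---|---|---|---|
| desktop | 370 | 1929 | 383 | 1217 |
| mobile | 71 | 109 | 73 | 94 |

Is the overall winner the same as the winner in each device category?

Yes

Desktop: the carousel ad 370/1929 = 19.2%, Variant 1 383/1217 = 31.5% → Variant 1
Mobile: the carousel ad 71/109 = 65.1%, Variant 1 73/94 = 77.7% → Variant 1
Overall: the carousel ad 441/2038 = 21.6%, Variant 1 456/1311 = 34.8% → Variant 1
Variant 1 wins overall and in every device group — no reversal.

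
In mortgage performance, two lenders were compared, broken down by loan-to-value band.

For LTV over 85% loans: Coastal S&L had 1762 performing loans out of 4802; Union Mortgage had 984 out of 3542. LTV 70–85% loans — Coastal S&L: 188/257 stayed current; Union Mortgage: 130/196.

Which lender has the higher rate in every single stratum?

Coastal S&L

LTV over 85%: Coastal S&L 1762/4802 = 36.7%, Union Mortgage 984/3542 = 27.8% → Coastal S&L
LTV 70–85%: Coastal S&L 188/257 = 73.2%, Union Mortgage 130/196 = 66.3% → Coastal S&L
Coastal S&L has the higher rate in both groups.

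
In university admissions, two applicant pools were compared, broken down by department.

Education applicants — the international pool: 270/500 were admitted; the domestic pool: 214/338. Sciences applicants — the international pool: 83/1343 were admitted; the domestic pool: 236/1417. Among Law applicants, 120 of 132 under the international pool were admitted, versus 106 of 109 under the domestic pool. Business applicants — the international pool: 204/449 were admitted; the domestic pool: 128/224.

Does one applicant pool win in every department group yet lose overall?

No

Education: the international pool 270/500 = 54.0%, the domestic pool 214/338 = 63.3% → the domestic pool
Sciences: the international pool 83/1343 = 6.2%, the domestic pool 236/1417 = 16.7% → the domestic pool
Law: the international pool 120/132 = 90.9%, the domestic pool 106/109 = 97.2% → the domestic pool
Business: the international pool 204/449 = 45.4%, the domestic pool 128/224 = 57.1% → the domestic pool
Overall: the international pool 677/2424 = 27.9%, the domestic pool 684/2088 = 32.8% → the domestic pool
The domestic pool wins overall and in every department group — no reversal.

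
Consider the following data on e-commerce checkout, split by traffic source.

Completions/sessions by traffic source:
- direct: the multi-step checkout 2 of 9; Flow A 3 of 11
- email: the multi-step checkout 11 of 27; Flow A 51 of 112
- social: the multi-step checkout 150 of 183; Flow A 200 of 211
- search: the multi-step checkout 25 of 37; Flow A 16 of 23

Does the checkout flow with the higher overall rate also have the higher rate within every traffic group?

Yes

Direct: the multi-step checkout 2/9 = 22.2%, Flow A 3/11 = 27.3% → Flow A
Email: the multi-step checkout 11/27 = 40.7%, Flow A 51/112 = 45.5% → Flow A
Social: the multi-step checkout 150/183 = 82.0%, Flow A 200/211 = 94.8% → Flow A
Search: the multi-step checkout 25/37 = 67.6%, Flow A 16/23 = 69.6% → Flow A
Overall: the multi-step checkout 188/256 = 73.4%, Flow A 270/357 = 75.6% → Flow A
Flow A wins overall and in every traffic group — no reversal.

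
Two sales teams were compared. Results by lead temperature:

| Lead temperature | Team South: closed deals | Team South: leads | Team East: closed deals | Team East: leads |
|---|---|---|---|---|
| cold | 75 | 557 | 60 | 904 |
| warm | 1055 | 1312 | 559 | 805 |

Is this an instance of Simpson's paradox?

Cold: Team South 75/557 = 13.5%, Team East 60/904 = 6.6% → Team South
Warm: Team South 1055/1312 = 80.4%, Team East 559/805 = 69.4% → Team South
Overall: Team South 1130/1869 = 60.5%, Team East 619/1709 = 36.2% → Team South
Team South wins overall and in every lead group — no reversal.

No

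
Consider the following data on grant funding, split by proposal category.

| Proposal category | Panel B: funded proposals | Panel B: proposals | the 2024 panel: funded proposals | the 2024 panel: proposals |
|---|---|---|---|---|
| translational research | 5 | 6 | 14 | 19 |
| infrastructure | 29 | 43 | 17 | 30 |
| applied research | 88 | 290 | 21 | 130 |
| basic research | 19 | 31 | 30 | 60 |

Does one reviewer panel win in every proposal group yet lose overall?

No

Translational research: Panel B 5/6 = 83.3%, the 2024 panel 14/19 = 73.7% → Panel B
Infrastructure: Panel B 29/43 = 67.4%, the 2024 panel 17/30 = 56.7% → Panel B
Applied research: Panel B 88/290 = 30.3%, the 2024 panel 21/130 = 16.2% → Panel B
Basic research: Panel B 19/31 = 61.3%, the 2024 panel 30/60 = 50.0% → Panel B
Overall: Panel B 141/370 = 38.1%, the 2024 panel 82/239 = 34.3% → Panel B
Panel B wins overall and in every proposal group — no reversal.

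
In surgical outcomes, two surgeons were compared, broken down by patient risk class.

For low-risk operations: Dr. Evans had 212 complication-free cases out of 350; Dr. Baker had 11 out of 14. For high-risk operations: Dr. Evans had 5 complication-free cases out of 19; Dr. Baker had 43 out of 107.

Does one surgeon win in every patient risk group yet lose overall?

Yes

Low-risk: Dr. Evans 212/350 = 60.6%, Dr. Baker 11/14 = 78.6% → Dr. Baker
High-risk: Dr. Evans 5/19 = 26.3%, Dr. Baker 43/107 = 40.2% → Dr. Baker
Overall: Dr. Evans 217/369 = 58.8%, Dr. Baker 54/121 = 44.6% → Dr. Evans
Dr. Baker wins each patient risk group but Dr. Evans wins overall — the comparison reverses. Dr. Baker's operations skew toward high-risk, which has a lower base rate.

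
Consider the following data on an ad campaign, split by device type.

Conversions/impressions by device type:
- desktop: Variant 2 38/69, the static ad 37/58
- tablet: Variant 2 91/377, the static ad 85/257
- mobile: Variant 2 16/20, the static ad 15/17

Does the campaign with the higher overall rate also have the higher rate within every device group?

Yes

Desktop: Variant 2 38/69 = 55.1%, the static ad 37/58 = 63.8% → the static ad
Tablet: Variant 2 91/377 = 24.1%, the static ad 85/257 = 33.1% → the static ad
Mobile: Variant 2 16/20 = 80.0%, the static ad 15/17 = 88.2% → the static ad
Overall: Variant 2 145/466 = 31.1%, the static ad 137/332 = 41.3% → the static ad
The static ad wins overall and in every device group — no reversal.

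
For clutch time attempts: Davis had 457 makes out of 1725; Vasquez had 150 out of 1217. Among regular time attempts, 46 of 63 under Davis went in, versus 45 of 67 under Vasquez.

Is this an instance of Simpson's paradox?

Clutch time: Davis 457/1725 = 26.5%, Vasquez 150/1217 = 12.3% → Davis
Regular time: Davis 46/63 = 73.0%, Vasquez 45/67 = 67.2% → Davis
Overall: Davis 503/1788 = 28.1%, Vasquez 195/1284 = 15.2% → Davis
Davis wins overall and in every game group — no reversal.

No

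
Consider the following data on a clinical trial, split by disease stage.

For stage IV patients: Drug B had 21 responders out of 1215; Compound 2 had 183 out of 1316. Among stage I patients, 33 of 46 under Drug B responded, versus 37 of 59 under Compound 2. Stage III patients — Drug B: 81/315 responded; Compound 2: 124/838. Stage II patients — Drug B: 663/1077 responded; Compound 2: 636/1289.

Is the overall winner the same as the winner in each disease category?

No

Stage IV: Drug B 21/1215 = 1.7%, Compound 2 183/1316 = 13.9% → Compound 2
Stage I: Drug B 33/46 = 71.7%, Compound 2 37/59 = 62.7% → Drug B
Stage III: Drug B 81/315 = 25.7%, Compound 2 124/838 = 14.8% → Drug B
Stage II: Drug B 663/1077 = 61.6%, Compound 2 636/1289 = 49.3% → Drug B
Overall: Drug B 798/2653 = 30.1%, Compound 2 980/3502 = 28.0% → Drug B
Neither sweeps: Drug B wins 3 of 4 groups, Compound 2 wins 1. Drug B wins overall but not every group — no Simpson reversal.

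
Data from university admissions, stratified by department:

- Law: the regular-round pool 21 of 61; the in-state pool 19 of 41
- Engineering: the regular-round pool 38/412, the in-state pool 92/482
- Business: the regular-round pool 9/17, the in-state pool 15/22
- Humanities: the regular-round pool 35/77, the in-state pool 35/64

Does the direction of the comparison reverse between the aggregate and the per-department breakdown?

No

Law: the regular-round pool 21/61 = 34.4%, the in-state pool 19/41 = 46.3% → the in-state pool
Engineering: the regular-round pool 38/412 = 9.2%, the in-state pool 92/482 = 19.1% → the in-state pool
Business: the regular-round pool 9/17 = 52.9%, the in-state pool 15/22 = 68.2% → the in-state pool
Humanities: the regular-round pool 35/77 = 45.5%, the in-state pool 35/64 = 54.7% → the in-state pool
Overall: the regular-round pool 103/567 = 18.2%, the in-state pool 161/609 = 26.4% → the in-state pool
The in-state pool wins overall and in every department group — no reversal.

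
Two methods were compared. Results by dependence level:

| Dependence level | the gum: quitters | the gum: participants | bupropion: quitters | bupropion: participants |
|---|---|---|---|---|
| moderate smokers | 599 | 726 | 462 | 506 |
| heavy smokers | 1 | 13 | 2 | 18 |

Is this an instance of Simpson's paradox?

Moderate smokers: the gum 599/726 = 82.5%, bupropion 462/506 = 91.3% → bupropion
Heavy smokers: the gum 1/13 = 7.7%, bupropion 2/18 = 11.1% → bupropion
Overall: the gum 600/739 = 81.2%, bupropion 464/524 = 88.5% → bupropion
Bupropion wins overall and in every dependence group — no reversal.

No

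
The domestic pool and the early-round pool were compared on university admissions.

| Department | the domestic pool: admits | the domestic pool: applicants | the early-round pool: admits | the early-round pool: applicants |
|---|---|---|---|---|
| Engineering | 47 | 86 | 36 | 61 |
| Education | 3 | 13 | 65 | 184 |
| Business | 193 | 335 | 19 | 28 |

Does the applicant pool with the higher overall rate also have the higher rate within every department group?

No

Engineering: the domestic pool 47/86 = 54.7%, the early-round pool 36/61 = 59.0% → the early-round pool
Education: the domestic pool 3/13 = 23.1%, the early-round pool 65/184 = 35.3% → the early-round pool
Business: the domestic pool 193/335 = 57.6%, the early-round pool 19/28 = 67.9% → the early-round pool
Overall: the domestic pool 243/434 = 56.0%, the early-round pool 120/273 = 44.0% → the domestic pool
The early-round pool wins each department group but the domestic pool wins overall — the comparison reverses. The early-round pool's applicants skew toward Education, which has a lower base rate.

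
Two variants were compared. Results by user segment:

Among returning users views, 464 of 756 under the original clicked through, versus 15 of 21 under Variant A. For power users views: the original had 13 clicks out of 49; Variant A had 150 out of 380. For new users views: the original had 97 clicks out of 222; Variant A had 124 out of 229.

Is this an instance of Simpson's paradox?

Yes

Returning users: the original 464/756 = 61.4%, Variant A 15/21 = 71.4% → Variant A
Power users: the original 13/49 = 26.5%, Variant A 150/380 = 39.5% → Variant A
New users: the original 97/222 = 43.7%, Variant A 124/229 = 54.1% → Variant A
Overall: the original 574/1027 = 55.9%, Variant A 289/630 = 45.9% → the original
Variant A wins each user group but the original wins overall — the comparison reverses. Variant A's views skew toward power users, which has a lower base rate.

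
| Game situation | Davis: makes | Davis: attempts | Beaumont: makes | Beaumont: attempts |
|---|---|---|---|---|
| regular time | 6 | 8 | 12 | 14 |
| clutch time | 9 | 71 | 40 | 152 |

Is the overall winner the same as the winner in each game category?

Regular time: Davis 6/8 = 75.0%, Beaumont 12/14 = 85.7% → Beaumont
Clutch time: Davis 9/71 = 12.7%, Beaumont 40/152 = 26.3% → Beaumont
Overall: Davis 15/79 = 19.0%, Beaumont 52/166 = 31.3% → Beaumont
Beaumont wins overall and in every game group — no reversal.

Yes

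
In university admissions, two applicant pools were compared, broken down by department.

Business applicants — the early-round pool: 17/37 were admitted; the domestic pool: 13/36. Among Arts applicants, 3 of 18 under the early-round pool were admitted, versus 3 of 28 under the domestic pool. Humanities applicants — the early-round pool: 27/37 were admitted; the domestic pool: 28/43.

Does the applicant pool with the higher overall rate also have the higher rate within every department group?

Yes

Business: the early-round pool 17/37 = 45.9%, the domestic pool 13/36 = 36.1% → the early-round pool
Arts: the early-round pool 3/18 = 16.7%, the domestic pool 3/28 = 10.7% → the early-round pool
Humanities: the early-round pool 27/37 = 73.0%, the domestic pool 28/43 = 65.1% → the early-round pool
Overall: the early-round pool 47/92 = 51.1%, the domestic pool 44/107 = 41.1% → the early-round pool
The early-round pool wins overall and in every department group — no reversal.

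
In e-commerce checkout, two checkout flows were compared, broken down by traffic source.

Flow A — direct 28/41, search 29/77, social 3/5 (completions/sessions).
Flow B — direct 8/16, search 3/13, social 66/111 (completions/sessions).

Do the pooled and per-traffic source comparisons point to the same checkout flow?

No

Direct: Flow A 28/41 = 68.3%, Flow B 8/16 = 50.0% → Flow A
Search: Flow A 29/77 = 37.7%, Flow B 3/13 = 23.1% → Flow A
Social: Flow A 3/5 = 60.0%, Flow B 66/111 = 59.5% → Flow A
Overall: Flow A 60/123 = 48.8%, Flow B 77/140 = 55.0% → Flow B
Flow A wins each traffic group but Flow B wins overall — the comparison reverses. Flow A's sessions skew toward search, which has a lower base rate.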